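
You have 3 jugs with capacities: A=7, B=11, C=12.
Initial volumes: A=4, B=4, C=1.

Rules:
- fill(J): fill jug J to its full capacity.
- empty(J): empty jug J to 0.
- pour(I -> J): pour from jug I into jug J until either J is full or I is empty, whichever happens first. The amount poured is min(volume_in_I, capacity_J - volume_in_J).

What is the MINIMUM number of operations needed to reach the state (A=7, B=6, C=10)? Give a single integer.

BFS from (A=4, B=4, C=1). One shortest path:
  1. fill(A) -> (A=7 B=4 C=1)
  2. pour(C -> B) -> (A=7 B=5 C=0)
  3. pour(A -> C) -> (A=0 B=5 C=7)
  4. pour(B -> A) -> (A=5 B=0 C=7)
  5. fill(B) -> (A=5 B=11 C=7)
  6. pour(B -> C) -> (A=5 B=6 C=12)
  7. pour(C -> A) -> (A=7 B=6 C=10)
Reached target in 7 moves.

Answer: 7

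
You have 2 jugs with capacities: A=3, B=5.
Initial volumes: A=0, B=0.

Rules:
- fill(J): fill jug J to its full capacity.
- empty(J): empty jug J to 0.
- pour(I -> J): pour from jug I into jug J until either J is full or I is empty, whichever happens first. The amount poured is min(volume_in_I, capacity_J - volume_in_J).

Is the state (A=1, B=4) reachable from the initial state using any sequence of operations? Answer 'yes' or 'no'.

Answer: no

Derivation:
BFS explored all 16 reachable states.
Reachable set includes: (0,0), (0,1), (0,2), (0,3), (0,4), (0,5), (1,0), (1,5), (2,0), (2,5), (3,0), (3,1) ...
Target (A=1, B=4) not in reachable set → no.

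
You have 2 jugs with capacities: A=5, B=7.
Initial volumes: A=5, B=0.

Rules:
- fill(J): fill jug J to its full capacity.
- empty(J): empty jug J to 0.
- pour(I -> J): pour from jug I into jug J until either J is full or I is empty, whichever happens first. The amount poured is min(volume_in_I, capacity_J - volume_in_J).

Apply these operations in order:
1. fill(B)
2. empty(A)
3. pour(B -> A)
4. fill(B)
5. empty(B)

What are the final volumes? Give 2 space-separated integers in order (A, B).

Answer: 5 0

Derivation:
Step 1: fill(B) -> (A=5 B=7)
Step 2: empty(A) -> (A=0 B=7)
Step 3: pour(B -> A) -> (A=5 B=2)
Step 4: fill(B) -> (A=5 B=7)
Step 5: empty(B) -> (A=5 B=0)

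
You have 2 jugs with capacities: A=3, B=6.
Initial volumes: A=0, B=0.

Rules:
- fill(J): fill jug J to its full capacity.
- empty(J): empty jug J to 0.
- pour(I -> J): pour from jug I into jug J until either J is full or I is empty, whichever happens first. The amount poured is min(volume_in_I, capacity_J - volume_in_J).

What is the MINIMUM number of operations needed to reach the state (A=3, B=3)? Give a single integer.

BFS from (A=0, B=0). One shortest path:
  1. fill(B) -> (A=0 B=6)
  2. pour(B -> A) -> (A=3 B=3)
Reached target in 2 moves.

Answer: 2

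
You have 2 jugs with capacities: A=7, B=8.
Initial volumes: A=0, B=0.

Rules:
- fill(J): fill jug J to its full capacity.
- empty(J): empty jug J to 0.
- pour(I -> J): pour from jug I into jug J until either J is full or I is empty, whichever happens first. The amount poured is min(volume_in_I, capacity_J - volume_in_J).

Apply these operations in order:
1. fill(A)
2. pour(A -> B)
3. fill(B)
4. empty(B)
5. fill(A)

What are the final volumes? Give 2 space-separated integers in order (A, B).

Answer: 7 0

Derivation:
Step 1: fill(A) -> (A=7 B=0)
Step 2: pour(A -> B) -> (A=0 B=7)
Step 3: fill(B) -> (A=0 B=8)
Step 4: empty(B) -> (A=0 B=0)
Step 5: fill(A) -> (A=7 B=0)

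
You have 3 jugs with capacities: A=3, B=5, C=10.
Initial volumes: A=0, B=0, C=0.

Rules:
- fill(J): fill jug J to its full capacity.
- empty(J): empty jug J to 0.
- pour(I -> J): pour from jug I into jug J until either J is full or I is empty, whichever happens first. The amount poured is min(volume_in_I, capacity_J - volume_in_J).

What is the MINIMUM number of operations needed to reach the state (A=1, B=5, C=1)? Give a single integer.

BFS from (A=0, B=0, C=0). One shortest path:
  1. fill(C) -> (A=0 B=0 C=10)
  2. pour(C -> A) -> (A=3 B=0 C=7)
  3. empty(A) -> (A=0 B=0 C=7)
  4. pour(C -> A) -> (A=3 B=0 C=4)
  5. pour(A -> B) -> (A=0 B=3 C=4)
  6. pour(C -> A) -> (A=3 B=3 C=1)
  7. pour(A -> B) -> (A=1 B=5 C=1)
Reached target in 7 moves.

Answer: 7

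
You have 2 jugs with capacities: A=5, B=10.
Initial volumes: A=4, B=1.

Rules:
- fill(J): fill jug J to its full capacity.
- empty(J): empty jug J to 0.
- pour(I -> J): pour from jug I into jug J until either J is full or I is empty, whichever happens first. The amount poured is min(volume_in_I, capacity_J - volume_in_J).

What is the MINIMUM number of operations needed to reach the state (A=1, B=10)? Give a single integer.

BFS from (A=4, B=1). One shortest path:
  1. empty(A) -> (A=0 B=1)
  2. pour(B -> A) -> (A=1 B=0)
  3. fill(B) -> (A=1 B=10)
Reached target in 3 moves.

Answer: 3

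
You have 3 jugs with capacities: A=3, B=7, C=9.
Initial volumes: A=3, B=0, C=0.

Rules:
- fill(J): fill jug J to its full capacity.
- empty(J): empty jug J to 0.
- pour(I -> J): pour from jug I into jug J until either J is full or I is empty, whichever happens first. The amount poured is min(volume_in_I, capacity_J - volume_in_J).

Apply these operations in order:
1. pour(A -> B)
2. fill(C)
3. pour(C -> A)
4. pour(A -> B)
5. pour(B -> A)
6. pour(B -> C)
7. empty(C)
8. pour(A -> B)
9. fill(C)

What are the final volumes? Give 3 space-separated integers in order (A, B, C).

Step 1: pour(A -> B) -> (A=0 B=3 C=0)
Step 2: fill(C) -> (A=0 B=3 C=9)
Step 3: pour(C -> A) -> (A=3 B=3 C=6)
Step 4: pour(A -> B) -> (A=0 B=6 C=6)
Step 5: pour(B -> A) -> (A=3 B=3 C=6)
Step 6: pour(B -> C) -> (A=3 B=0 C=9)
Step 7: empty(C) -> (A=3 B=0 C=0)
Step 8: pour(A -> B) -> (A=0 B=3 C=0)
Step 9: fill(C) -> (A=0 B=3 C=9)

Answer: 0 3 9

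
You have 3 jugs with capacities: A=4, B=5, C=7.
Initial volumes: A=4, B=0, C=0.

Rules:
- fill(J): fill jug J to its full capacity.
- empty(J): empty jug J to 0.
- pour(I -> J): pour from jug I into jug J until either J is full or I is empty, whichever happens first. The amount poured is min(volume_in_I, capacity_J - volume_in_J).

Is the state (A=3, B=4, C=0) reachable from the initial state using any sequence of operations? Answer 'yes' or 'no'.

BFS from (A=4, B=0, C=0):
  1. empty(A) -> (A=0 B=0 C=0)
  2. fill(C) -> (A=0 B=0 C=7)
  3. pour(C -> A) -> (A=4 B=0 C=3)
  4. pour(A -> B) -> (A=0 B=4 C=3)
  5. pour(C -> A) -> (A=3 B=4 C=0)
Target reached → yes.

Answer: yes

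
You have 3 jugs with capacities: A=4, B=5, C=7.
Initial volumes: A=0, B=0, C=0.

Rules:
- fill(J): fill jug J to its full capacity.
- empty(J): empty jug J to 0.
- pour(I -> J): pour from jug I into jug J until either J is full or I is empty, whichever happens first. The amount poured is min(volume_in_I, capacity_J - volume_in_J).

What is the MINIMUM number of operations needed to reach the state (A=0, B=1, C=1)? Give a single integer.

BFS from (A=0, B=0, C=0). One shortest path:
  1. fill(A) -> (A=4 B=0 C=0)
  2. fill(B) -> (A=4 B=5 C=0)
  3. pour(A -> C) -> (A=0 B=5 C=4)
  4. pour(B -> A) -> (A=4 B=1 C=4)
  5. pour(A -> C) -> (A=1 B=1 C=7)
  6. empty(C) -> (A=1 B=1 C=0)
  7. pour(A -> C) -> (A=0 B=1 C=1)
Reached target in 7 moves.

Answer: 7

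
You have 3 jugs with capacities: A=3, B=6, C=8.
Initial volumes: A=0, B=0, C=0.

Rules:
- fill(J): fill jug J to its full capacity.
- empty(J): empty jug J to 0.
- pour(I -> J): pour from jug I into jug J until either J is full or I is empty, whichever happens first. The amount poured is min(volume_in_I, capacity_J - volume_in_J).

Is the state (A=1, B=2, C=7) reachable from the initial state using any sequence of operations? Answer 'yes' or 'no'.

Answer: no

Derivation:
BFS explored all 182 reachable states.
Reachable set includes: (0,0,0), (0,0,1), (0,0,2), (0,0,3), (0,0,4), (0,0,5), (0,0,6), (0,0,7), (0,0,8), (0,1,0), (0,1,1), (0,1,2) ...
Target (A=1, B=2, C=7) not in reachable set → no.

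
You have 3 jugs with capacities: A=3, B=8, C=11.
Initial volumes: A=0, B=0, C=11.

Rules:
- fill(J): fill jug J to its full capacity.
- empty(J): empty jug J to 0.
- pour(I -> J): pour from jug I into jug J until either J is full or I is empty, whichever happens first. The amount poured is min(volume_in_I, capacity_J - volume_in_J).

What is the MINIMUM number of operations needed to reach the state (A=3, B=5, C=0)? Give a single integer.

Answer: 3

Derivation:
BFS from (A=0, B=0, C=11). One shortest path:
  1. fill(B) -> (A=0 B=8 C=11)
  2. empty(C) -> (A=0 B=8 C=0)
  3. pour(B -> A) -> (A=3 B=5 C=0)
Reached target in 3 moves.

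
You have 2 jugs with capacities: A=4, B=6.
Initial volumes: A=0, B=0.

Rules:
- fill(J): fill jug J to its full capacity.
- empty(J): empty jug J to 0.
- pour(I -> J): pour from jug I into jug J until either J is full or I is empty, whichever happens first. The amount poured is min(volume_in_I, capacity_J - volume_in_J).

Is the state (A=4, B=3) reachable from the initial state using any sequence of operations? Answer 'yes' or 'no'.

Answer: no

Derivation:
BFS explored all 10 reachable states.
Reachable set includes: (0,0), (0,2), (0,4), (0,6), (2,0), (2,6), (4,0), (4,2), (4,4), (4,6)
Target (A=4, B=3) not in reachable set → no.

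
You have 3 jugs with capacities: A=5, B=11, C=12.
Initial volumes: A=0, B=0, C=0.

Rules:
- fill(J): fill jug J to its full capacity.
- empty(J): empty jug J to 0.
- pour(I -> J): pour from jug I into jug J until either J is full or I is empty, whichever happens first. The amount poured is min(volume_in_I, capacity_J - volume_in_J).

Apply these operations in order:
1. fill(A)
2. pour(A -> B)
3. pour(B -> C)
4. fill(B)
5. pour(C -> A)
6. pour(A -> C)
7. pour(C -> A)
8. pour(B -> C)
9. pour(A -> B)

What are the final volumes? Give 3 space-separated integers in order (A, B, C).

Step 1: fill(A) -> (A=5 B=0 C=0)
Step 2: pour(A -> B) -> (A=0 B=5 C=0)
Step 3: pour(B -> C) -> (A=0 B=0 C=5)
Step 4: fill(B) -> (A=0 B=11 C=5)
Step 5: pour(C -> A) -> (A=5 B=11 C=0)
Step 6: pour(A -> C) -> (A=0 B=11 C=5)
Step 7: pour(C -> A) -> (A=5 B=11 C=0)
Step 8: pour(B -> C) -> (A=5 B=0 C=11)
Step 9: pour(A -> B) -> (A=0 B=5 C=11)

Answer: 0 5 11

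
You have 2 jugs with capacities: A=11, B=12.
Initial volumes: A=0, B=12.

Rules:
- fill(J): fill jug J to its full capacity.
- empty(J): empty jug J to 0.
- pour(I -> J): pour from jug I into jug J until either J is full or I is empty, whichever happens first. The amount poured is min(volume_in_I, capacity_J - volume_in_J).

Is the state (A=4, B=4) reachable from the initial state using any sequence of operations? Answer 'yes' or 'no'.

BFS explored all 46 reachable states.
Reachable set includes: (0,0), (0,1), (0,2), (0,3), (0,4), (0,5), (0,6), (0,7), (0,8), (0,9), (0,10), (0,11) ...
Target (A=4, B=4) not in reachable set → no.

Answer: no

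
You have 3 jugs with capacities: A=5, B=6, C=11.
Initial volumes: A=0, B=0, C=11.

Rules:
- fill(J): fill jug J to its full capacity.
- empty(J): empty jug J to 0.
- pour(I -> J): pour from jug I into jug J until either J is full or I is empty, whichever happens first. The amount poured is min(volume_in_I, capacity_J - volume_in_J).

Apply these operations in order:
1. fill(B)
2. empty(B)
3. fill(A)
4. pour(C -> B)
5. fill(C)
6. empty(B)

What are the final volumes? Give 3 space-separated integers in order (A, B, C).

Step 1: fill(B) -> (A=0 B=6 C=11)
Step 2: empty(B) -> (A=0 B=0 C=11)
Step 3: fill(A) -> (A=5 B=0 C=11)
Step 4: pour(C -> B) -> (A=5 B=6 C=5)
Step 5: fill(C) -> (A=5 B=6 C=11)
Step 6: empty(B) -> (A=5 B=0 C=11)

Answer: 5 0 11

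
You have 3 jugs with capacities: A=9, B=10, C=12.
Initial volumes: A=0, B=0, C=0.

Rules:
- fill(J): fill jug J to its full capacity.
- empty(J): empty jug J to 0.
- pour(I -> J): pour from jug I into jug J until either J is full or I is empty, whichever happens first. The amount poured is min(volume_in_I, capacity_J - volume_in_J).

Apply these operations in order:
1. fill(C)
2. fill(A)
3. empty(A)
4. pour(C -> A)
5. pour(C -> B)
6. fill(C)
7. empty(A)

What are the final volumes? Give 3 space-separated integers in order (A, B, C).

Step 1: fill(C) -> (A=0 B=0 C=12)
Step 2: fill(A) -> (A=9 B=0 C=12)
Step 3: empty(A) -> (A=0 B=0 C=12)
Step 4: pour(C -> A) -> (A=9 B=0 C=3)
Step 5: pour(C -> B) -> (A=9 B=3 C=0)
Step 6: fill(C) -> (A=9 B=3 C=12)
Step 7: empty(A) -> (A=0 B=3 C=12)

Answer: 0 3 12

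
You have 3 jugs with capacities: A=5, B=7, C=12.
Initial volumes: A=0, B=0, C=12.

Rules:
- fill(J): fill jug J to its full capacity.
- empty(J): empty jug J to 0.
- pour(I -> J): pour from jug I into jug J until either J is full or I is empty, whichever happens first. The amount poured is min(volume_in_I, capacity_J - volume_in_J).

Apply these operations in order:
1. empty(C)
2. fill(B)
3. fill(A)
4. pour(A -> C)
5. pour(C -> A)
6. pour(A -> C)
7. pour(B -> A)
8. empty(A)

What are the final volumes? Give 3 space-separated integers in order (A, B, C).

Answer: 0 2 5

Derivation:
Step 1: empty(C) -> (A=0 B=0 C=0)
Step 2: fill(B) -> (A=0 B=7 C=0)
Step 3: fill(A) -> (A=5 B=7 C=0)
Step 4: pour(A -> C) -> (A=0 B=7 C=5)
Step 5: pour(C -> A) -> (A=5 B=7 C=0)
Step 6: pour(A -> C) -> (A=0 B=7 C=5)
Step 7: pour(B -> A) -> (A=5 B=2 C=5)
Step 8: empty(A) -> (A=0 B=2 C=5)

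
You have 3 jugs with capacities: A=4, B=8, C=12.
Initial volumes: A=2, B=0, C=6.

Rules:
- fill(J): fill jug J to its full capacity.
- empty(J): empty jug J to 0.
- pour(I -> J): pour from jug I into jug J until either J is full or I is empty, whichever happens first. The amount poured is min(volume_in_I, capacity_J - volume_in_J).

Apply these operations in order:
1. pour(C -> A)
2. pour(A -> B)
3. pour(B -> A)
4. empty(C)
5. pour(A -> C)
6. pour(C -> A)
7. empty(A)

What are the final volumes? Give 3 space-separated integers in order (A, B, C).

Step 1: pour(C -> A) -> (A=4 B=0 C=4)
Step 2: pour(A -> B) -> (A=0 B=4 C=4)
Step 3: pour(B -> A) -> (A=4 B=0 C=4)
Step 4: empty(C) -> (A=4 B=0 C=0)
Step 5: pour(A -> C) -> (A=0 B=0 C=4)
Step 6: pour(C -> A) -> (A=4 B=0 C=0)
Step 7: empty(A) -> (A=0 B=0 C=0)

Answer: 0 0 0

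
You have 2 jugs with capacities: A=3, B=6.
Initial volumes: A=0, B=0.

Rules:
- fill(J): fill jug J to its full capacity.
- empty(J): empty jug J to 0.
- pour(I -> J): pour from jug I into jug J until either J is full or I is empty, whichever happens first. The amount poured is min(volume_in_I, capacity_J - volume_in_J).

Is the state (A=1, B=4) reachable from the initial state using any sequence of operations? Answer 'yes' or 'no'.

BFS explored all 6 reachable states.
Reachable set includes: (0,0), (0,3), (0,6), (3,0), (3,3), (3,6)
Target (A=1, B=4) not in reachable set → no.

Answer: no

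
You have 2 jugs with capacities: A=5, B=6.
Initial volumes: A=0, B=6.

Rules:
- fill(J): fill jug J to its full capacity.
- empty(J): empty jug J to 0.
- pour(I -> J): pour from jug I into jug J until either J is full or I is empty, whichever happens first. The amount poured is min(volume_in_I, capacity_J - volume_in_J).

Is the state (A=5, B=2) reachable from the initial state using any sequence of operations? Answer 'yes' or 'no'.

Answer: yes

Derivation:
BFS from (A=0, B=6):
  1. pour(B -> A) -> (A=5 B=1)
  2. empty(A) -> (A=0 B=1)
  3. pour(B -> A) -> (A=1 B=0)
  4. fill(B) -> (A=1 B=6)
  5. pour(B -> A) -> (A=5 B=2)
Target reached → yes.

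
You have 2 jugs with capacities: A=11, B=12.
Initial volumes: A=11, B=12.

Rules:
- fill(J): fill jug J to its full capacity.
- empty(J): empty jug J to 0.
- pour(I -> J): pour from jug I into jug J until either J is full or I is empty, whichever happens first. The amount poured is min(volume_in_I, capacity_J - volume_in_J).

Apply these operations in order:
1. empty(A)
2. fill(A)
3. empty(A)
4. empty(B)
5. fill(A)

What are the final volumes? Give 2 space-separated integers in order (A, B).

Answer: 11 0

Derivation:
Step 1: empty(A) -> (A=0 B=12)
Step 2: fill(A) -> (A=11 B=12)
Step 3: empty(A) -> (A=0 B=12)
Step 4: empty(B) -> (A=0 B=0)
Step 5: fill(A) -> (A=11 B=0)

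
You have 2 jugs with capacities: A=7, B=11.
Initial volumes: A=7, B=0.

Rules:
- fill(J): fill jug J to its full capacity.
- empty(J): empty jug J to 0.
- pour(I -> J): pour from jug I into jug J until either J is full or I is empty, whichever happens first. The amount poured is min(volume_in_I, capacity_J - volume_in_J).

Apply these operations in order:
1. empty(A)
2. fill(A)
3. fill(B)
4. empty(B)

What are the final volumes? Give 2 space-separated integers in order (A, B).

Step 1: empty(A) -> (A=0 B=0)
Step 2: fill(A) -> (A=7 B=0)
Step 3: fill(B) -> (A=7 B=11)
Step 4: empty(B) -> (A=7 B=0)

Answer: 7 0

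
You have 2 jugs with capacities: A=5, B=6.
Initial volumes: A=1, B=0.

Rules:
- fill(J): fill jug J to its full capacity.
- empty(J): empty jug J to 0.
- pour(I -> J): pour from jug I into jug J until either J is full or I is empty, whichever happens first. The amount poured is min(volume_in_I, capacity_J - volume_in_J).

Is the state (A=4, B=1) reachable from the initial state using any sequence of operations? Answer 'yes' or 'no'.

Answer: no

Derivation:
BFS explored all 22 reachable states.
Reachable set includes: (0,0), (0,1), (0,2), (0,3), (0,4), (0,5), (0,6), (1,0), (1,6), (2,0), (2,6), (3,0) ...
Target (A=4, B=1) not in reachable set → no.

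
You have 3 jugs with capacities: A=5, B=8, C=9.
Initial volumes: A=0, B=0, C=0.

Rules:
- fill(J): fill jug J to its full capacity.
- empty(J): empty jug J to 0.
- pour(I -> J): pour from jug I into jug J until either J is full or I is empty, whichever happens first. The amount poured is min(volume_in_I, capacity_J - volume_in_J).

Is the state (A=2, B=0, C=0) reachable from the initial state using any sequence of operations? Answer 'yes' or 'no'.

BFS from (A=0, B=0, C=0):
  1. fill(A) -> (A=5 B=0 C=0)
  2. pour(A -> B) -> (A=0 B=5 C=0)
  3. fill(A) -> (A=5 B=5 C=0)
  4. pour(A -> B) -> (A=2 B=8 C=0)
  5. empty(B) -> (A=2 B=0 C=0)
Target reached → yes.

Answer: yes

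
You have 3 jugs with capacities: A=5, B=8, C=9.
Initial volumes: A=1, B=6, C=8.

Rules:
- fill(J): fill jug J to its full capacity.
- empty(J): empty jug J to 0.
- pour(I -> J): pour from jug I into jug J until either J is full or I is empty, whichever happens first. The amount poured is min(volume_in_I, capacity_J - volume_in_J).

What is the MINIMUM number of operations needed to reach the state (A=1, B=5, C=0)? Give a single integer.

BFS from (A=1, B=6, C=8). One shortest path:
  1. pour(B -> C) -> (A=1 B=5 C=9)
  2. empty(C) -> (A=1 B=5 C=0)
Reached target in 2 moves.

Answer: 2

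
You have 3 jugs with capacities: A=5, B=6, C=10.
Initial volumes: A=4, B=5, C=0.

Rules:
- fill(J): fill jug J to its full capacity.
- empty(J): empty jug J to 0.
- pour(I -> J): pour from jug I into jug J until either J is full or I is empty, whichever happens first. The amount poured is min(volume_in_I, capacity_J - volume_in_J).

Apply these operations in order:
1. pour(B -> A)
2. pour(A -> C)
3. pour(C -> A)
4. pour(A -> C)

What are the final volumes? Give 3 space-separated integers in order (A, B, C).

Answer: 0 4 5

Derivation:
Step 1: pour(B -> A) -> (A=5 B=4 C=0)
Step 2: pour(A -> C) -> (A=0 B=4 C=5)
Step 3: pour(C -> A) -> (A=5 B=4 C=0)
Step 4: pour(A -> C) -> (A=0 B=4 C=5)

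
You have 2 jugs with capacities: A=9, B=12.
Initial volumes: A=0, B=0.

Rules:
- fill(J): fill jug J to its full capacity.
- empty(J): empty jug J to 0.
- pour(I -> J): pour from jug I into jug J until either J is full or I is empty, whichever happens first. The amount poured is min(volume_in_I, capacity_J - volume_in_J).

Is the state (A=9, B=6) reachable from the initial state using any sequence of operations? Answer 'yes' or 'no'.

Answer: yes

Derivation:
BFS from (A=0, B=0):
  1. fill(B) -> (A=0 B=12)
  2. pour(B -> A) -> (A=9 B=3)
  3. empty(A) -> (A=0 B=3)
  4. pour(B -> A) -> (A=3 B=0)
  5. fill(B) -> (A=3 B=12)
  6. pour(B -> A) -> (A=9 B=6)
Target reached → yes.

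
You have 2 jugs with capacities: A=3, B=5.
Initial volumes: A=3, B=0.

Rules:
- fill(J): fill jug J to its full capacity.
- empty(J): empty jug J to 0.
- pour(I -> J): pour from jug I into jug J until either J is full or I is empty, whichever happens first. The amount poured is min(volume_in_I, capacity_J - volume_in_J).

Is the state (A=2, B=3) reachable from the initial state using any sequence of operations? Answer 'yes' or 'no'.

BFS explored all 16 reachable states.
Reachable set includes: (0,0), (0,1), (0,2), (0,3), (0,4), (0,5), (1,0), (1,5), (2,0), (2,5), (3,0), (3,1) ...
Target (A=2, B=3) not in reachable set → no.

Answer: no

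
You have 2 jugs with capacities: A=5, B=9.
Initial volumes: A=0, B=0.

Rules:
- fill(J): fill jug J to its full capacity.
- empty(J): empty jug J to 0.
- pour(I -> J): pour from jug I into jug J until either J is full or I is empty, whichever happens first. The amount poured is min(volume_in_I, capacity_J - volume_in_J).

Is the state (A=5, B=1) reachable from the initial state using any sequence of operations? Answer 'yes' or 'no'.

Answer: yes

Derivation:
BFS from (A=0, B=0):
  1. fill(A) -> (A=5 B=0)
  2. pour(A -> B) -> (A=0 B=5)
  3. fill(A) -> (A=5 B=5)
  4. pour(A -> B) -> (A=1 B=9)
  5. empty(B) -> (A=1 B=0)
  6. pour(A -> B) -> (A=0 B=1)
  7. fill(A) -> (A=5 B=1)
Target reached → yes.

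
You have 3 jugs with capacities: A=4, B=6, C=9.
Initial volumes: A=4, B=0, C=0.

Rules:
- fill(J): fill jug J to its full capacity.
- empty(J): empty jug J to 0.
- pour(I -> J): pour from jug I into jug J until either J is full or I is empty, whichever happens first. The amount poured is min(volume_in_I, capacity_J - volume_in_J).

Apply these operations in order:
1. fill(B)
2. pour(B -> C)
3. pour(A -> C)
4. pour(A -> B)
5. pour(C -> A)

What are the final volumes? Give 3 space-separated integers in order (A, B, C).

Answer: 4 1 5

Derivation:
Step 1: fill(B) -> (A=4 B=6 C=0)
Step 2: pour(B -> C) -> (A=4 B=0 C=6)
Step 3: pour(A -> C) -> (A=1 B=0 C=9)
Step 4: pour(A -> B) -> (A=0 B=1 C=9)
Step 5: pour(C -> A) -> (A=4 B=1 C=5)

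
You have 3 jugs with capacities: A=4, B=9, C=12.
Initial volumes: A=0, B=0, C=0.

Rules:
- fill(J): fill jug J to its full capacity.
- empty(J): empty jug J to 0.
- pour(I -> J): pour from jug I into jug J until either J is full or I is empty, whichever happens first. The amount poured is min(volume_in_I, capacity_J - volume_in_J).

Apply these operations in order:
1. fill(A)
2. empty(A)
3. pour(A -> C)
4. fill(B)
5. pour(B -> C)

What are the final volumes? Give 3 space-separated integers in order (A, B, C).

Step 1: fill(A) -> (A=4 B=0 C=0)
Step 2: empty(A) -> (A=0 B=0 C=0)
Step 3: pour(A -> C) -> (A=0 B=0 C=0)
Step 4: fill(B) -> (A=0 B=9 C=0)
Step 5: pour(B -> C) -> (A=0 B=0 C=9)

Answer: 0 0 9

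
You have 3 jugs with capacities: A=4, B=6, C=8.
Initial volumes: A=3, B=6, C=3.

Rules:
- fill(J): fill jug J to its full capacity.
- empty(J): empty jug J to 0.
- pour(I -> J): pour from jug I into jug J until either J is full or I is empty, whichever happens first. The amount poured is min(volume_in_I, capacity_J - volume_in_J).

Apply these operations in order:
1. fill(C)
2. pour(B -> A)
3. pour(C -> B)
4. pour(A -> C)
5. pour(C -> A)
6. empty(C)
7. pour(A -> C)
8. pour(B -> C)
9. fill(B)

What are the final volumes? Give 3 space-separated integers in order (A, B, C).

Step 1: fill(C) -> (A=3 B=6 C=8)
Step 2: pour(B -> A) -> (A=4 B=5 C=8)
Step 3: pour(C -> B) -> (A=4 B=6 C=7)
Step 4: pour(A -> C) -> (A=3 B=6 C=8)
Step 5: pour(C -> A) -> (A=4 B=6 C=7)
Step 6: empty(C) -> (A=4 B=6 C=0)
Step 7: pour(A -> C) -> (A=0 B=6 C=4)
Step 8: pour(B -> C) -> (A=0 B=2 C=8)
Step 9: fill(B) -> (A=0 B=6 C=8)

Answer: 0 6 8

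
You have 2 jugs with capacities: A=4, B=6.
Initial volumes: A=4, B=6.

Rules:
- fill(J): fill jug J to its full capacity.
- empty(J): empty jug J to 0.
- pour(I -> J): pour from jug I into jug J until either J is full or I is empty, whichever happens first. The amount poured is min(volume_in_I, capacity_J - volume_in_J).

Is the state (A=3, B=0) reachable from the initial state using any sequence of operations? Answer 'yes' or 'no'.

BFS explored all 10 reachable states.
Reachable set includes: (0,0), (0,2), (0,4), (0,6), (2,0), (2,6), (4,0), (4,2), (4,4), (4,6)
Target (A=3, B=0) not in reachable set → no.

Answer: no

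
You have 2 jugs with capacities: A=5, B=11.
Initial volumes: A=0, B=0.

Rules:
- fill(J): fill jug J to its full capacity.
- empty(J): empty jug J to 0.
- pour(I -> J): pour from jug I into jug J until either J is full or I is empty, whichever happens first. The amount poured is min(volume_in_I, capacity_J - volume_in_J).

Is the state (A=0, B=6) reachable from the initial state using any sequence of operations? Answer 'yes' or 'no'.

BFS from (A=0, B=0):
  1. fill(B) -> (A=0 B=11)
  2. pour(B -> A) -> (A=5 B=6)
  3. empty(A) -> (A=0 B=6)
Target reached → yes.

Answer: yes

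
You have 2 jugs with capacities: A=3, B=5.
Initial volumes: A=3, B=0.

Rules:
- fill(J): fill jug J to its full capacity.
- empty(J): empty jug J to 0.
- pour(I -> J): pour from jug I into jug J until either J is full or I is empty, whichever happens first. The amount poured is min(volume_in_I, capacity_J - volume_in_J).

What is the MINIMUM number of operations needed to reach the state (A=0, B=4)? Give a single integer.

Answer: 7

Derivation:
BFS from (A=3, B=0). One shortest path:
  1. pour(A -> B) -> (A=0 B=3)
  2. fill(A) -> (A=3 B=3)
  3. pour(A -> B) -> (A=1 B=5)
  4. empty(B) -> (A=1 B=0)
  5. pour(A -> B) -> (A=0 B=1)
  6. fill(A) -> (A=3 B=1)
  7. pour(A -> B) -> (A=0 B=4)
Reached target in 7 moves.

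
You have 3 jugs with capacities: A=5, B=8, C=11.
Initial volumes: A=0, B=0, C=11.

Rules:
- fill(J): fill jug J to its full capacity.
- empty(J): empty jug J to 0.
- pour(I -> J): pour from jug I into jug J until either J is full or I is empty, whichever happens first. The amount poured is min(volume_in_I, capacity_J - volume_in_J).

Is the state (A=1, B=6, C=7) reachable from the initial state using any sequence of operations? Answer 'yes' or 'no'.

BFS explored all 368 reachable states.
Reachable set includes: (0,0,0), (0,0,1), (0,0,2), (0,0,3), (0,0,4), (0,0,5), (0,0,6), (0,0,7), (0,0,8), (0,0,9), (0,0,10), (0,0,11) ...
Target (A=1, B=6, C=7) not in reachable set → no.

Answer: no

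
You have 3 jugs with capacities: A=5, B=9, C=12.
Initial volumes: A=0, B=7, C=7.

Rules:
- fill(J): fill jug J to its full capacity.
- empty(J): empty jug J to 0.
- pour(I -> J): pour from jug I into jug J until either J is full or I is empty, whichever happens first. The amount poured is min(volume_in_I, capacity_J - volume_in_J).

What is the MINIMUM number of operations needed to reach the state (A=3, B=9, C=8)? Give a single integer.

BFS from (A=0, B=7, C=7). One shortest path:
  1. fill(A) -> (A=5 B=7 C=7)
  2. fill(C) -> (A=5 B=7 C=12)
  3. pour(C -> B) -> (A=5 B=9 C=10)
  4. empty(B) -> (A=5 B=0 C=10)
  5. pour(A -> B) -> (A=0 B=5 C=10)
  6. fill(A) -> (A=5 B=5 C=10)
  7. pour(A -> C) -> (A=3 B=5 C=12)
  8. pour(C -> B) -> (A=3 B=9 C=8)
Reached target in 8 moves.

Answer: 8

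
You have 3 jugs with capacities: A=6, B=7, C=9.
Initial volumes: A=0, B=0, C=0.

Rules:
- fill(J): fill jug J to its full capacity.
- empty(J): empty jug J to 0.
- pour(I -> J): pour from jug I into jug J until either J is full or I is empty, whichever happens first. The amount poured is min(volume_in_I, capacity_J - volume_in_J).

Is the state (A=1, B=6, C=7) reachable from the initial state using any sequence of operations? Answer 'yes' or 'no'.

Answer: no

Derivation:
BFS explored all 320 reachable states.
Reachable set includes: (0,0,0), (0,0,1), (0,0,2), (0,0,3), (0,0,4), (0,0,5), (0,0,6), (0,0,7), (0,0,8), (0,0,9), (0,1,0), (0,1,1) ...
Target (A=1, B=6, C=7) not in reachable set → no.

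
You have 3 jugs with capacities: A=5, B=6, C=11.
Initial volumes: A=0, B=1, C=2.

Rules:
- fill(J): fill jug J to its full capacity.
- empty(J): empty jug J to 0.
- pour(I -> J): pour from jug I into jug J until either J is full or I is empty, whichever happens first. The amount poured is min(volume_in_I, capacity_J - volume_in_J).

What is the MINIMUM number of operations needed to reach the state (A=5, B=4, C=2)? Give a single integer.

BFS from (A=0, B=1, C=2). One shortest path:
  1. fill(A) -> (A=5 B=1 C=2)
  2. empty(B) -> (A=5 B=0 C=2)
  3. pour(A -> B) -> (A=0 B=5 C=2)
  4. fill(A) -> (A=5 B=5 C=2)
  5. pour(A -> B) -> (A=4 B=6 C=2)
  6. empty(B) -> (A=4 B=0 C=2)
  7. pour(A -> B) -> (A=0 B=4 C=2)
  8. fill(A) -> (A=5 B=4 C=2)
Reached target in 8 moves.

Answer: 8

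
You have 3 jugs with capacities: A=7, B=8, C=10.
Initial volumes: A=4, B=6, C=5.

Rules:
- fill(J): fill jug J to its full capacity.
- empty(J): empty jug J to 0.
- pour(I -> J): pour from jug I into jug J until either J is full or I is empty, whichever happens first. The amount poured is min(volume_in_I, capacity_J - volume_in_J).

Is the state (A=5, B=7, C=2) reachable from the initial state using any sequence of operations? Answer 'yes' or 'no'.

Answer: no

Derivation:
BFS explored all 415 reachable states.
Reachable set includes: (0,0,0), (0,0,1), (0,0,2), (0,0,3), (0,0,4), (0,0,5), (0,0,6), (0,0,7), (0,0,8), (0,0,9), (0,0,10), (0,1,0) ...
Target (A=5, B=7, C=2) not in reachable set → no.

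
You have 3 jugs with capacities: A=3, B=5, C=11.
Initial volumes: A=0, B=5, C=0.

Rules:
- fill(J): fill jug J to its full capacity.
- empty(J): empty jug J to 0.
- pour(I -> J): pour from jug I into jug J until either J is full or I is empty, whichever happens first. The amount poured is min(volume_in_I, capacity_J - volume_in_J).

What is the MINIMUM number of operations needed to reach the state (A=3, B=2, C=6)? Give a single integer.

Answer: 4

Derivation:
BFS from (A=0, B=5, C=0). One shortest path:
  1. empty(B) -> (A=0 B=0 C=0)
  2. fill(C) -> (A=0 B=0 C=11)
  3. pour(C -> B) -> (A=0 B=5 C=6)
  4. pour(B -> A) -> (A=3 B=2 C=6)
Reached target in 4 moves.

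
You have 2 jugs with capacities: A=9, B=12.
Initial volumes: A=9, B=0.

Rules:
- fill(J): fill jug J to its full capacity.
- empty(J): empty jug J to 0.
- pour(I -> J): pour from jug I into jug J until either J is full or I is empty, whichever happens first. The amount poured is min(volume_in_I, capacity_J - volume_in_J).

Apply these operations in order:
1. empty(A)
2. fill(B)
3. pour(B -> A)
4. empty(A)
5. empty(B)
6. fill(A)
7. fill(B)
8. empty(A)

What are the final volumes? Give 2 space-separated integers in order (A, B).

Answer: 0 12

Derivation:
Step 1: empty(A) -> (A=0 B=0)
Step 2: fill(B) -> (A=0 B=12)
Step 3: pour(B -> A) -> (A=9 B=3)
Step 4: empty(A) -> (A=0 B=3)
Step 5: empty(B) -> (A=0 B=0)
Step 6: fill(A) -> (A=9 B=0)
Step 7: fill(B) -> (A=9 B=12)
Step 8: empty(A) -> (A=0 B=12)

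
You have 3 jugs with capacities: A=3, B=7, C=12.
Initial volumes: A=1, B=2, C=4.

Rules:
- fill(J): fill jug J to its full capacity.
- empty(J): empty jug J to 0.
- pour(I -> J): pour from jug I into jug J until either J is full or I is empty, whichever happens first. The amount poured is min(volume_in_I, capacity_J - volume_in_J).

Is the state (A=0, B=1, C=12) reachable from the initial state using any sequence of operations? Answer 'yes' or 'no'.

BFS from (A=1, B=2, C=4):
  1. empty(B) -> (A=1 B=0 C=4)
  2. fill(C) -> (A=1 B=0 C=12)
  3. pour(A -> B) -> (A=0 B=1 C=12)
Target reached → yes.

Answer: yes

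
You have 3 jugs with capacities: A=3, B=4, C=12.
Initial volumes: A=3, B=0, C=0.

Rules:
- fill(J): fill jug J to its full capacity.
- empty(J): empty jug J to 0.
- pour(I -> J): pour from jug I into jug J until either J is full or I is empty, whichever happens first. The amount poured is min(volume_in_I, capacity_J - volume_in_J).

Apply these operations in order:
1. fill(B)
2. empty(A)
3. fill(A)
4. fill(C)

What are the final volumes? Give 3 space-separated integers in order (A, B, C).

Step 1: fill(B) -> (A=3 B=4 C=0)
Step 2: empty(A) -> (A=0 B=4 C=0)
Step 3: fill(A) -> (A=3 B=4 C=0)
Step 4: fill(C) -> (A=3 B=4 C=12)

Answer: 3 4 12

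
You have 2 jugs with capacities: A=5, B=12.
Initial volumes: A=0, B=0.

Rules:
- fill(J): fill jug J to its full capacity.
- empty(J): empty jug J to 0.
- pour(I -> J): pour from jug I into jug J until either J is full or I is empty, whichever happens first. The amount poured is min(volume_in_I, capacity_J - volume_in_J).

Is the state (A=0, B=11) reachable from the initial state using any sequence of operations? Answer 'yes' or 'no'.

Answer: yes

Derivation:
BFS from (A=0, B=0):
  1. fill(B) -> (A=0 B=12)
  2. pour(B -> A) -> (A=5 B=7)
  3. empty(A) -> (A=0 B=7)
  4. pour(B -> A) -> (A=5 B=2)
  5. empty(A) -> (A=0 B=2)
  6. pour(B -> A) -> (A=2 B=0)
  7. fill(B) -> (A=2 B=12)
  8. pour(B -> A) -> (A=5 B=9)
  9. empty(A) -> (A=0 B=9)
  10. pour(B -> A) -> (A=5 B=4)
  11. empty(A) -> (A=0 B=4)
  12. pour(B -> A) -> (A=4 B=0)
  13. fill(B) -> (A=4 B=12)
  14. pour(B -> A) -> (A=5 B=11)
  15. empty(A) -> (A=0 B=11)
Target reached → yes.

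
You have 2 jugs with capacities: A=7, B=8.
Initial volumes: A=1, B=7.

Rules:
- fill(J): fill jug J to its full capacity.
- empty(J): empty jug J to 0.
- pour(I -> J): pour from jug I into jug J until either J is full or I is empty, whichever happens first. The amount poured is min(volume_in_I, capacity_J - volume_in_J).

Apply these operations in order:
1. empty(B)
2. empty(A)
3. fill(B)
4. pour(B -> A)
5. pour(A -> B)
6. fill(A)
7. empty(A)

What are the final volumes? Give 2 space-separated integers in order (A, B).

Answer: 0 8

Derivation:
Step 1: empty(B) -> (A=1 B=0)
Step 2: empty(A) -> (A=0 B=0)
Step 3: fill(B) -> (A=0 B=8)
Step 4: pour(B -> A) -> (A=7 B=1)
Step 5: pour(A -> B) -> (A=0 B=8)
Step 6: fill(A) -> (A=7 B=8)
Step 7: empty(A) -> (A=0 B=8)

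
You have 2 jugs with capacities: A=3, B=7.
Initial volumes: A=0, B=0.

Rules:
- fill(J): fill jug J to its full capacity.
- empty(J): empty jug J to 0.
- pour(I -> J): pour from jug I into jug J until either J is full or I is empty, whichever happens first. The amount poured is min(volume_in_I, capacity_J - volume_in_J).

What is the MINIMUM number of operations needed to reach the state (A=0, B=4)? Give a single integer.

BFS from (A=0, B=0). One shortest path:
  1. fill(B) -> (A=0 B=7)
  2. pour(B -> A) -> (A=3 B=4)
  3. empty(A) -> (A=0 B=4)
Reached target in 3 moves.

Answer: 3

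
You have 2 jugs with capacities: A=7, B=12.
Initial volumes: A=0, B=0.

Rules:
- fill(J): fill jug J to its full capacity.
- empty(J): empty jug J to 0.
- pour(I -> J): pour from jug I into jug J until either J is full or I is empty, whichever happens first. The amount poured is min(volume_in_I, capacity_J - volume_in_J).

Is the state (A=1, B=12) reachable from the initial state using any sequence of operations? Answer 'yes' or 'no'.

BFS from (A=0, B=0):
  1. fill(B) -> (A=0 B=12)
  2. pour(B -> A) -> (A=7 B=5)
  3. empty(A) -> (A=0 B=5)
  4. pour(B -> A) -> (A=5 B=0)
  5. fill(B) -> (A=5 B=12)
  6. pour(B -> A) -> (A=7 B=10)
  7. empty(A) -> (A=0 B=10)
  8. pour(B -> A) -> (A=7 B=3)
  9. empty(A) -> (A=0 B=3)
  10. pour(B -> A) -> (A=3 B=0)
  11. fill(B) -> (A=3 B=12)
  12. pour(B -> A) -> (A=7 B=8)
  13. empty(A) -> (A=0 B=8)
  14. pour(B -> A) -> (A=7 B=1)
  15. empty(A) -> (A=0 B=1)
  16. pour(B -> A) -> (A=1 B=0)
  17. fill(B) -> (A=1 B=12)
Target reached → yes.

Answer: yes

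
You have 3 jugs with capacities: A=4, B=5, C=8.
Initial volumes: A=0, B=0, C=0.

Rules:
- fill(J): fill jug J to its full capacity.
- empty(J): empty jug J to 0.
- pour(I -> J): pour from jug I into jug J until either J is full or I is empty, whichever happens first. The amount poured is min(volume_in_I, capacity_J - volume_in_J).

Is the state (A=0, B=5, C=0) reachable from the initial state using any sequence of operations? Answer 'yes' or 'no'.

Answer: yes

Derivation:
BFS from (A=0, B=0, C=0):
  1. fill(B) -> (A=0 B=5 C=0)
Target reached → yes.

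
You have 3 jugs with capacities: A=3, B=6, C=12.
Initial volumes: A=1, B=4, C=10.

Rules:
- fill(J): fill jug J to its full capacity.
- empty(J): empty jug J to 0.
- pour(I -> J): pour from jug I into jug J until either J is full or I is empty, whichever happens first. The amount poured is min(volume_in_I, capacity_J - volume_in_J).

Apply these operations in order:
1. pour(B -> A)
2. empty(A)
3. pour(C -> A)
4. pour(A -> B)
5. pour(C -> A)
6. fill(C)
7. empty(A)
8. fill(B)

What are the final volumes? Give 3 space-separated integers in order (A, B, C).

Step 1: pour(B -> A) -> (A=3 B=2 C=10)
Step 2: empty(A) -> (A=0 B=2 C=10)
Step 3: pour(C -> A) -> (A=3 B=2 C=7)
Step 4: pour(A -> B) -> (A=0 B=5 C=7)
Step 5: pour(C -> A) -> (A=3 B=5 C=4)
Step 6: fill(C) -> (A=3 B=5 C=12)
Step 7: empty(A) -> (A=0 B=5 C=12)
Step 8: fill(B) -> (A=0 B=6 C=12)

Answer: 0 6 12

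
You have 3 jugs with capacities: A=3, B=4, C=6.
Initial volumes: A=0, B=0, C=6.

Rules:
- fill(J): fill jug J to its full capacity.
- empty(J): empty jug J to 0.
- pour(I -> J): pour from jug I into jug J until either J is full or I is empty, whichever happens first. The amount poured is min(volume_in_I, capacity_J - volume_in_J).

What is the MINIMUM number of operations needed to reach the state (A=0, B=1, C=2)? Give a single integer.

Answer: 3

Derivation:
BFS from (A=0, B=0, C=6). One shortest path:
  1. pour(C -> B) -> (A=0 B=4 C=2)
  2. pour(B -> A) -> (A=3 B=1 C=2)
  3. empty(A) -> (A=0 B=1 C=2)
Reached target in 3 moves.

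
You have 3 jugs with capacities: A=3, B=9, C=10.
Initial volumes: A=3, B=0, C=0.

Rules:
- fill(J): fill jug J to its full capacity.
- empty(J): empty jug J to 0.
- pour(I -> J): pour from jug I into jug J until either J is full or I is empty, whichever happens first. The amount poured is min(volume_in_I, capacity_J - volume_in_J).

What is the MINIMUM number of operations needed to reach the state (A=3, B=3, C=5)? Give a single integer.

Answer: 8

Derivation:
BFS from (A=3, B=0, C=0). One shortest path:
  1. fill(B) -> (A=3 B=9 C=0)
  2. pour(B -> C) -> (A=3 B=0 C=9)
  3. fill(B) -> (A=3 B=9 C=9)
  4. pour(B -> C) -> (A=3 B=8 C=10)
  5. empty(C) -> (A=3 B=8 C=0)
  6. pour(B -> C) -> (A=3 B=0 C=8)
  7. pour(A -> B) -> (A=0 B=3 C=8)
  8. pour(C -> A) -> (A=3 B=3 C=5)
Reached target in 8 moves.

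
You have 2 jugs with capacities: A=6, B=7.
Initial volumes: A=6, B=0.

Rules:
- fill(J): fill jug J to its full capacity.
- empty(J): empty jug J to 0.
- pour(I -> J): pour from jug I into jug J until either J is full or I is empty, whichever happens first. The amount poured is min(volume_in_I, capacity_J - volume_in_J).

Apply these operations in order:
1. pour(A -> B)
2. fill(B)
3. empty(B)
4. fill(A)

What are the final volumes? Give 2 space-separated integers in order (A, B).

Answer: 6 0

Derivation:
Step 1: pour(A -> B) -> (A=0 B=6)
Step 2: fill(B) -> (A=0 B=7)
Step 3: empty(B) -> (A=0 B=0)
Step 4: fill(A) -> (A=6 B=0)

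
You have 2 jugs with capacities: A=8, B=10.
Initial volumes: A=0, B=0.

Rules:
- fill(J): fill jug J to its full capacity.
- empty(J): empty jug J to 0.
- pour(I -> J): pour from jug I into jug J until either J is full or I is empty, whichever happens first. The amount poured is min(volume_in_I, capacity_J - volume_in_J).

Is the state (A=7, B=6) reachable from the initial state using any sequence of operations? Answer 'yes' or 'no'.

Answer: no

Derivation:
BFS explored all 18 reachable states.
Reachable set includes: (0,0), (0,2), (0,4), (0,6), (0,8), (0,10), (2,0), (2,10), (4,0), (4,10), (6,0), (6,10) ...
Target (A=7, B=6) not in reachable set → no.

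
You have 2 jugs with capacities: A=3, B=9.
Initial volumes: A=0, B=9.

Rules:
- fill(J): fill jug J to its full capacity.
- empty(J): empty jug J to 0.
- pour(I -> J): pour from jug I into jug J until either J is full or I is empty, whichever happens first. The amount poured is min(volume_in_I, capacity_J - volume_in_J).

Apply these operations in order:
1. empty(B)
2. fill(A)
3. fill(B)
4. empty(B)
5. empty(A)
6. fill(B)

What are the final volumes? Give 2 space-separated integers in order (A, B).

Answer: 0 9

Derivation:
Step 1: empty(B) -> (A=0 B=0)
Step 2: fill(A) -> (A=3 B=0)
Step 3: fill(B) -> (A=3 B=9)
Step 4: empty(B) -> (A=3 B=0)
Step 5: empty(A) -> (A=0 B=0)
Step 6: fill(B) -> (A=0 B=9)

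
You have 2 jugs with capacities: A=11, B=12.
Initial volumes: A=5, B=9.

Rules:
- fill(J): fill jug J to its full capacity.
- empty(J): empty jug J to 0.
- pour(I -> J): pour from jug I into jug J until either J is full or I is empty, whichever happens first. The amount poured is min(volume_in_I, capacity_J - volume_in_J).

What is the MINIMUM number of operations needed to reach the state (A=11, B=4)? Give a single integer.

BFS from (A=5, B=9). One shortest path:
  1. pour(B -> A) -> (A=11 B=3)
  2. empty(A) -> (A=0 B=3)
  3. pour(B -> A) -> (A=3 B=0)
  4. fill(B) -> (A=3 B=12)
  5. pour(B -> A) -> (A=11 B=4)
Reached target in 5 moves.

Answer: 5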